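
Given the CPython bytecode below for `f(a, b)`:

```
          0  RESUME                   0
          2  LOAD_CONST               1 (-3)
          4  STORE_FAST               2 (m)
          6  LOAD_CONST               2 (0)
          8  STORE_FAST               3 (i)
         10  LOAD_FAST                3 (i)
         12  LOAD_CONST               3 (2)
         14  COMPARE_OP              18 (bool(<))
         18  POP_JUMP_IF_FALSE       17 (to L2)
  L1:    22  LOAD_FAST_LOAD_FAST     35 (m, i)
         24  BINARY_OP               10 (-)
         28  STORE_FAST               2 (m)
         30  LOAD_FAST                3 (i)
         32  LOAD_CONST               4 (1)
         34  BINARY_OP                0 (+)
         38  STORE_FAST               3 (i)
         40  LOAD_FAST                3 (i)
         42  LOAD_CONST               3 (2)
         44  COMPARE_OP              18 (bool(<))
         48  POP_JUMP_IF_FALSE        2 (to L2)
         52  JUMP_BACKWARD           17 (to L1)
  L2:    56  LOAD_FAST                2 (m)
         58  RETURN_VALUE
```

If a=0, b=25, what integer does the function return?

-4

LOAD_CONST → push -3. Stack: [-3]
STORE_FAST m → m=-3. Stack: []
LOAD_CONST → push 0. Stack: [0]
STORE_FAST i → i=0. Stack: []
LOAD_FAST i → push 0. Stack: [0]
LOAD_CONST → push 2. Stack: [0, 2]
COMPARE_OP bool(<) → 0 vs 2 = True. Stack: [True]
POP_JUMP_IF_FALSE → pop True; no jump. Stack: []
LOAD_FAST_LOAD_FAST m,i → push -3,0. Stack: [-3, 0]
BINARY_OP - → -3 - 0 = -3. Stack: [-3]
STORE_FAST m → m=-3. Stack: []
LOAD_FAST i → push 0. Stack: [0]
LOAD_CONST → push 1. Stack: [0, 1]
BINARY_OP + → 0 + 1 = 1. Stack: [1]
STORE_FAST i → i=1. Stack: []
LOAD_FAST i → push 1. Stack: [1]
LOAD_CONST → push 2. Stack: [1, 2]
COMPARE_OP bool(<) → 1 vs 2 = True. Stack: [True]
POP_JUMP_IF_FALSE → pop True; no jump. Stack: []
LOAD_FAST_LOAD_FAST m,i → push -3,1. Stack: [-3, 1]
BINARY_OP - → -3 - 1 = -4. Stack: [-4]
STORE_FAST m → m=-4. Stack: []
LOAD_FAST i → push 1. Stack: [1]
LOAD_CONST → push 1. Stack: [1, 1]
BINARY_OP + → 1 + 1 = 2. Stack: [2]
STORE_FAST i → i=2. Stack: []
LOAD_FAST i → push 2. Stack: [2]
LOAD_CONST → push 2. Stack: [2, 2]
COMPARE_OP bool(<) → 2 vs 2 = False. Stack: [False]
POP_JUMP_IF_FALSE → pop False; jump. Stack: []
LOAD_FAST m → push -4. Stack: [-4]
RETURN_VALUE → return -4.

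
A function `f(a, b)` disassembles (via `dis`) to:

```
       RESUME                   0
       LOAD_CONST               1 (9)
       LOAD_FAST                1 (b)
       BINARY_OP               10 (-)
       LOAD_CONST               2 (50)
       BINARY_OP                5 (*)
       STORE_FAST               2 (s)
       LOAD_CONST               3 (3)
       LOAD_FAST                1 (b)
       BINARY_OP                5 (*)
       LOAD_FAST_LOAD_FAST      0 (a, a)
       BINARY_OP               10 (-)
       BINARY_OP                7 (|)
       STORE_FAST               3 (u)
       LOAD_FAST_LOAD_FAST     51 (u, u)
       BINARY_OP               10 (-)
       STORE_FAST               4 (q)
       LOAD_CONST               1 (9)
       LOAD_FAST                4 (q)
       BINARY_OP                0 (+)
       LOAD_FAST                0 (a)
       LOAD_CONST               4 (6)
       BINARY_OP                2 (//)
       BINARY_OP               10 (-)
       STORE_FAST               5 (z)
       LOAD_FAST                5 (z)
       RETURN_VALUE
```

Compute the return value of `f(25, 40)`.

5

LOAD_CONST → push 9. Stack: [9]
LOAD_FAST b → push 40. Stack: [9, 40]
BINARY_OP - → 9 - 40 = -31. Stack: [-31]
LOAD_CONST → push 50. Stack: [-31, 50]
BINARY_OP * → -31 * 50 = -1550. Stack: [-1550]
STORE_FAST s → s=-1550. Stack: []
LOAD_CONST → push 3. Stack: [3]
LOAD_FAST b → push 40. Stack: [3, 40]
BINARY_OP * → 3 * 40 = 120. Stack: [120]
LOAD_FAST_LOAD_FAST a,a → push 25,25. Stack: [120, 25, 25]
BINARY_OP - → 25 - 25 = 0. Stack: [120, 0]
BINARY_OP | → 120 | 0 = 120. Stack: [120]
STORE_FAST u → u=120. Stack: []
LOAD_FAST_LOAD_FAST u,u → push 120,120. Stack: [120, 120]
BINARY_OP - → 120 - 120 = 0. Stack: [0]
STORE_FAST q → q=0. Stack: []
LOAD_CONST → push 9. Stack: [9]
LOAD_FAST q → push 0. Stack: [9, 0]
BINARY_OP + → 9 + 0 = 9. Stack: [9]
LOAD_FAST a → push 25. Stack: [9, 25]
LOAD_CONST → push 6. Stack: [9, 25, 6]
BINARY_OP // → 25 // 6 = 4. Stack: [9, 4]
BINARY_OP - → 9 - 4 = 5. Stack: [5]
STORE_FAST z → z=5. Stack: []
LOAD_FAST z → push 5. Stack: [5]
RETURN_VALUE → return 5.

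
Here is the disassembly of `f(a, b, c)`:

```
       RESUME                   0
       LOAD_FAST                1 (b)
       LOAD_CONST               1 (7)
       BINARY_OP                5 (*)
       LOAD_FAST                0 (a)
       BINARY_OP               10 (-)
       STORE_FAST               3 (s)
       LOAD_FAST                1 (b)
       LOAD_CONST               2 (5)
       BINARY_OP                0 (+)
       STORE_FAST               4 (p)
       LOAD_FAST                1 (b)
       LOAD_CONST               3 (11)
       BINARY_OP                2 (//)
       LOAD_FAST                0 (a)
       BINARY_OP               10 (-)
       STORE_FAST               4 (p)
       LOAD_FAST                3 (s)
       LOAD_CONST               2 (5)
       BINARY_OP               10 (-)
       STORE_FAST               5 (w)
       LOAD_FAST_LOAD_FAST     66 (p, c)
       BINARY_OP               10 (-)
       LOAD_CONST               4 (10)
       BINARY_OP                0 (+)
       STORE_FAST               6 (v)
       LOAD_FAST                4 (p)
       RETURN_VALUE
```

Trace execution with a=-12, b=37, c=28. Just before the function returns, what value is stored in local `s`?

271

LOAD_FAST b → push 37. Stack: [37]
LOAD_CONST → push 7. Stack: [37, 7]
BINARY_OP * → 37 * 7 = 259. Stack: [259]
LOAD_FAST a → push -12. Stack: [259, -12]
BINARY_OP - → 259 - -12 = 271. Stack: [271]
STORE_FAST s → s=271. Stack: []
LOAD_FAST b → push 37. Stack: [37]
LOAD_CONST → push 5. Stack: [37, 5]
BINARY_OP + → 37 + 5 = 42. Stack: [42]
STORE_FAST p → p=42. Stack: []
LOAD_FAST b → push 37. Stack: [37]
LOAD_CONST → push 11. Stack: [37, 11]
BINARY_OP // → 37 // 11 = 3. Stack: [3]
LOAD_FAST a → push -12. Stack: [3, -12]
BINARY_OP - → 3 - -12 = 15. Stack: [15]
STORE_FAST p → p=15. Stack: []
LOAD_FAST s → push 271. Stack: [271]
LOAD_CONST → push 5. Stack: [271, 5]
BINARY_OP - → 271 - 5 = 266. Stack: [266]
STORE_FAST w → w=266. Stack: []
LOAD_FAST_LOAD_FAST p,c → push 15,28. Stack: [15, 28]
BINARY_OP - → 15 - 28 = -13. Stack: [-13]
LOAD_CONST → push 10. Stack: [-13, 10]
BINARY_OP + → -13 + 10 = -3. Stack: [-3]
STORE_FAST v → v=-3. Stack: []
LOAD_FAST p → push 15. Stack: [15]
RETURN_VALUE → return 15.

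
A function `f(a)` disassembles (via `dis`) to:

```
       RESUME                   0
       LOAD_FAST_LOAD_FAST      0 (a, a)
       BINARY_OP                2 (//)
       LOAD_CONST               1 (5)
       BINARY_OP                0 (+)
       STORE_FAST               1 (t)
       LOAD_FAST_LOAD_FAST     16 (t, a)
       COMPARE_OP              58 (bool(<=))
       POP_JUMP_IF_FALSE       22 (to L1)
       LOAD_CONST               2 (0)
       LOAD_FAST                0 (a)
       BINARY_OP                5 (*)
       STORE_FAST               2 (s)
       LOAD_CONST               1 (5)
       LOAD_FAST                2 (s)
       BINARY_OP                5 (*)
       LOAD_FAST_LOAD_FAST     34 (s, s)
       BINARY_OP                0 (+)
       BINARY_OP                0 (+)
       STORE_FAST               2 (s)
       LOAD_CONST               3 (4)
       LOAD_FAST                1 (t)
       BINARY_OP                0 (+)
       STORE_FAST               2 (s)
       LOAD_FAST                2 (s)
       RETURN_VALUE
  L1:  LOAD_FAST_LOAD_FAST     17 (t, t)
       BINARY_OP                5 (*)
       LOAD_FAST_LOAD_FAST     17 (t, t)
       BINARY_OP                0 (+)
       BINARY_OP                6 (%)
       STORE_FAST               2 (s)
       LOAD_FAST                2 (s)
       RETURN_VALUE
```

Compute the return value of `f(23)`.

LOAD_FAST_LOAD_FAST a,a → push 23,23. Stack: [23, 23]
BINARY_OP // → 23 // 23 = 1. Stack: [1]
LOAD_CONST → push 5. Stack: [1, 5]
BINARY_OP + → 1 + 5 = 6. Stack: [6]
STORE_FAST t → t=6. Stack: []
LOAD_FAST_LOAD_FAST t,a → push 6,23. Stack: [6, 23]
COMPARE_OP bool(<=) → 6 vs 23 = True. Stack: [True]
POP_JUMP_IF_FALSE → pop True; no jump. Stack: []
LOAD_CONST → push 0. Stack: [0]
LOAD_FAST a → push 23. Stack: [0, 23]
BINARY_OP * → 0 * 23 = 0. Stack: [0]
STORE_FAST s → s=0. Stack: []
LOAD_CONST → push 5. Stack: [5]
LOAD_FAST s → push 0. Stack: [5, 0]
BINARY_OP * → 5 * 0 = 0. Stack: [0]
LOAD_FAST_LOAD_FAST s,s → push 0,0. Stack: [0, 0, 0]
BINARY_OP + → 0 + 0 = 0. Stack: [0, 0]
BINARY_OP + → 0 + 0 = 0. Stack: [0]
STORE_FAST s → s=0. Stack: []
LOAD_CONST → push 4. Stack: [4]
LOAD_FAST t → push 6. Stack: [4, 6]
BINARY_OP + → 4 + 6 = 10. Stack: [10]
STORE_FAST s → s=10. Stack: []
LOAD_FAST s → push 10. Stack: [10]
RETURN_VALUE → return 10.

10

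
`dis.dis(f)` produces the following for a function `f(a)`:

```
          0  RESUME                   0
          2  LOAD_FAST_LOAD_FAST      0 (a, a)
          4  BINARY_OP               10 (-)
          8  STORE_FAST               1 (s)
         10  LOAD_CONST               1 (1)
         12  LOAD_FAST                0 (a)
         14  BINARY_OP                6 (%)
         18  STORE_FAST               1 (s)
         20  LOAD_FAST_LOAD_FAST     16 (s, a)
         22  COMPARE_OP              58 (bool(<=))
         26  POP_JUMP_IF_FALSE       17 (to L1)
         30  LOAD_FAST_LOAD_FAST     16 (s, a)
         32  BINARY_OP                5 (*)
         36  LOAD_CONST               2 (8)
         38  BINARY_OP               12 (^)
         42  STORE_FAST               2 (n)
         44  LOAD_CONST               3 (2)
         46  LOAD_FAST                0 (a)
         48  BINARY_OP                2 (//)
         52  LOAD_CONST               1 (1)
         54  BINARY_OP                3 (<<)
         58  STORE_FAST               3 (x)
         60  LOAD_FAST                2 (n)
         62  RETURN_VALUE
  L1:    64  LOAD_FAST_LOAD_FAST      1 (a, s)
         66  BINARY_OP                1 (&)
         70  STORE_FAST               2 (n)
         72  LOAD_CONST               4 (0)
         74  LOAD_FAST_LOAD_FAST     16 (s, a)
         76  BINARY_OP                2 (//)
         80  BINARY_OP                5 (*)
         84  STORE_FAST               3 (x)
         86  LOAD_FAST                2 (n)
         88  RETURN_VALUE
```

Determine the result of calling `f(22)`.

LOAD_FAST_LOAD_FAST a,a → push 22,22. Stack: [22, 22]
BINARY_OP - → 22 - 22 = 0. Stack: [0]
STORE_FAST s → s=0. Stack: []
LOAD_CONST → push 1. Stack: [1]
LOAD_FAST a → push 22. Stack: [1, 22]
BINARY_OP % → 1 % 22 = 1. Stack: [1]
STORE_FAST s → s=1. Stack: []
LOAD_FAST_LOAD_FAST s,a → push 1,22. Stack: [1, 22]
COMPARE_OP bool(<=) → 1 vs 22 = True. Stack: [True]
POP_JUMP_IF_FALSE → pop True; no jump. Stack: []
LOAD_FAST_LOAD_FAST s,a → push 1,22. Stack: [1, 22]
BINARY_OP * → 1 * 22 = 22. Stack: [22]
LOAD_CONST → push 8. Stack: [22, 8]
BINARY_OP ^ → 22 ^ 8 = 30. Stack: [30]
STORE_FAST n → n=30. Stack: []
LOAD_CONST → push 2. Stack: [2]
LOAD_FAST a → push 22. Stack: [2, 22]
BINARY_OP // → 2 // 22 = 0. Stack: [0]
LOAD_CONST → push 1. Stack: [0, 1]
BINARY_OP << → 0 << 1 = 0. Stack: [0]
STORE_FAST x → x=0. Stack: []
LOAD_FAST n → push 30. Stack: [30]
RETURN_VALUE → return 30.

30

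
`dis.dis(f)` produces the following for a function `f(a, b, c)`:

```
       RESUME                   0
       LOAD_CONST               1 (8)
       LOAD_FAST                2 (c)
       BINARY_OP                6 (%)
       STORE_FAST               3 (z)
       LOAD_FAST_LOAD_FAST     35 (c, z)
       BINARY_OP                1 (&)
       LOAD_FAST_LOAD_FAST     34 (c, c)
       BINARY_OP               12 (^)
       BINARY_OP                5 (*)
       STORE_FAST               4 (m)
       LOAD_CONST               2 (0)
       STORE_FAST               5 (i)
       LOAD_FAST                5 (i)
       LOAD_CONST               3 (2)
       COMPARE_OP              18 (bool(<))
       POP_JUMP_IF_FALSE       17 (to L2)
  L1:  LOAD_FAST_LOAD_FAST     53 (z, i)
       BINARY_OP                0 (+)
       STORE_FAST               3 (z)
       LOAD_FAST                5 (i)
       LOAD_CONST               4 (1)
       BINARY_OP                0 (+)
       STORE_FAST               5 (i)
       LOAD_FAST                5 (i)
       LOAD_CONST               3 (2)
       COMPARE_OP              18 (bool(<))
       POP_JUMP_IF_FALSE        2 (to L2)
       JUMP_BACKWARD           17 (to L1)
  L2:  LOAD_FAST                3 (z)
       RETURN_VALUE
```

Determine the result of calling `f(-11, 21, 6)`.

LOAD_CONST → push 8. Stack: [8]
LOAD_FAST c → push 6. Stack: [8, 6]
BINARY_OP % → 8 % 6 = 2. Stack: [2]
STORE_FAST z → z=2. Stack: []
LOAD_FAST_LOAD_FAST c,z → push 6,2. Stack: [6, 2]
BINARY_OP & → 6 & 2 = 2. Stack: [2]
LOAD_FAST_LOAD_FAST c,c → push 6,6. Stack: [2, 6, 6]
BINARY_OP ^ → 6 ^ 6 = 0. Stack: [2, 0]
BINARY_OP * → 2 * 0 = 0. Stack: [0]
STORE_FAST m → m=0. Stack: []
LOAD_CONST → push 0. Stack: [0]
STORE_FAST i → i=0. Stack: []
LOAD_FAST i → push 0. Stack: [0]
LOAD_CONST → push 2. Stack: [0, 2]
COMPARE_OP bool(<) → 0 vs 2 = True. Stack: [True]
POP_JUMP_IF_FALSE → pop True; no jump. Stack: []
LOAD_FAST_LOAD_FAST z,i → push 2,0. Stack: [2, 0]
BINARY_OP + → 2 + 0 = 2. Stack: [2]
STORE_FAST z → z=2. Stack: []
LOAD_FAST i → push 0. Stack: [0]
LOAD_CONST → push 1. Stack: [0, 1]
BINARY_OP + → 0 + 1 = 1. Stack: [1]
STORE_FAST i → i=1. Stack: []
LOAD_FAST i → push 1. Stack: [1]
LOAD_CONST → push 2. Stack: [1, 2]
COMPARE_OP bool(<) → 1 vs 2 = True. Stack: [True]
POP_JUMP_IF_FALSE → pop True; no jump. Stack: []
LOAD_FAST_LOAD_FAST z,i → push 2,1. Stack: [2, 1]
BINARY_OP + → 2 + 1 = 3. Stack: [3]
STORE_FAST z → z=3. Stack: []
LOAD_FAST i → push 1. Stack: [1]
LOAD_CONST → push 1. Stack: [1, 1]
BINARY_OP + → 1 + 1 = 2. Stack: [2]
STORE_FAST i → i=2. Stack: []
LOAD_FAST i → push 2. Stack: [2]
LOAD_CONST → push 2. Stack: [2, 2]
COMPARE_OP bool(<) → 2 vs 2 = False. Stack: [False]
POP_JUMP_IF_FALSE → pop False; jump. Stack: []
LOAD_FAST z → push 3. Stack: [3]
RETURN_VALUE → return 3.

3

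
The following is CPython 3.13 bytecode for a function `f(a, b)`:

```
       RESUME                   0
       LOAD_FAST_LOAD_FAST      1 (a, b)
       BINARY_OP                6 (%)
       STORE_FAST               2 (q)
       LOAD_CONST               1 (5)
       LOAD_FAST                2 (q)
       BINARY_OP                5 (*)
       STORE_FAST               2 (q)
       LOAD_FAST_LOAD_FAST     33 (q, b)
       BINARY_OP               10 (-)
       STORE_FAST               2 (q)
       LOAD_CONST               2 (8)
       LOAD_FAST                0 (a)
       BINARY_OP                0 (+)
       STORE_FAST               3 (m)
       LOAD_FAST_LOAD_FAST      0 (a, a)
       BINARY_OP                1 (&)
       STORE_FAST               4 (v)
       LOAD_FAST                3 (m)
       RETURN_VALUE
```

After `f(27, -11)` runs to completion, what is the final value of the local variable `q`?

LOAD_FAST_LOAD_FAST a,b → push 27,-11. Stack: [27, -11]
BINARY_OP % → 27 % -11 = -6. Stack: [-6]
STORE_FAST q → q=-6. Stack: []
LOAD_CONST → push 5. Stack: [5]
LOAD_FAST q → push -6. Stack: [5, -6]
BINARY_OP * → 5 * -6 = -30. Stack: [-30]
STORE_FAST q → q=-30. Stack: []
LOAD_FAST_LOAD_FAST q,b → push -30,-11. Stack: [-30, -11]
BINARY_OP - → -30 - -11 = -19. Stack: [-19]
STORE_FAST q → q=-19. Stack: []
LOAD_CONST → push 8. Stack: [8]
LOAD_FAST a → push 27. Stack: [8, 27]
BINARY_OP + → 8 + 27 = 35. Stack: [35]
STORE_FAST m → m=35. Stack: []
LOAD_FAST_LOAD_FAST a,a → push 27,27. Stack: [27, 27]
BINARY_OP & → 27 & 27 = 27. Stack: [27]
STORE_FAST v → v=27. Stack: []
LOAD_FAST m → push 35. Stack: [35]
RETURN_VALUE → return 35.

-19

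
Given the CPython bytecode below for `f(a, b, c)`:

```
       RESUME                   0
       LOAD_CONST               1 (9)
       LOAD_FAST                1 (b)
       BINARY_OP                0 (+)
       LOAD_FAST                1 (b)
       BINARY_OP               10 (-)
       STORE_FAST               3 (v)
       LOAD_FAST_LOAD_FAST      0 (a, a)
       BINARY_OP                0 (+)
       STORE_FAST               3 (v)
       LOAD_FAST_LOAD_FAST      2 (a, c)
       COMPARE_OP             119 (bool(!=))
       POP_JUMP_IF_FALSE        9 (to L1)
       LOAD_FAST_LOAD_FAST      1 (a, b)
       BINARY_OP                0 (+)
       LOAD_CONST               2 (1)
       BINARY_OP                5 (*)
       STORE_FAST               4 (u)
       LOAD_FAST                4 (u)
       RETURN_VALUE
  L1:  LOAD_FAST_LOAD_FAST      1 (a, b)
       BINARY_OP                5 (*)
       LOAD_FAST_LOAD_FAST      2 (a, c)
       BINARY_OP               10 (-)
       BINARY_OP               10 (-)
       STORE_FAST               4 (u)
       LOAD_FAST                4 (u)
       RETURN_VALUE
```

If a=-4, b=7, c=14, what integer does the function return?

LOAD_CONST → push 9. Stack: [9]
LOAD_FAST b → push 7. Stack: [9, 7]
BINARY_OP + → 9 + 7 = 16. Stack: [16]
LOAD_FAST b → push 7. Stack: [16, 7]
BINARY_OP - → 16 - 7 = 9. Stack: [9]
STORE_FAST v → v=9. Stack: []
LOAD_FAST_LOAD_FAST a,a → push -4,-4. Stack: [-4, -4]
BINARY_OP + → -4 + -4 = -8. Stack: [-8]
STORE_FAST v → v=-8. Stack: []
LOAD_FAST_LOAD_FAST a,c → push -4,14. Stack: [-4, 14]
COMPARE_OP bool(!=) → -4 vs 14 = True. Stack: [True]
POP_JUMP_IF_FALSE → pop True; no jump. Stack: []
LOAD_FAST_LOAD_FAST a,b → push -4,7. Stack: [-4, 7]
BINARY_OP + → -4 + 7 = 3. Stack: [3]
LOAD_CONST → push 1. Stack: [3, 1]
BINARY_OP * → 3 * 1 = 3. Stack: [3]
STORE_FAST u → u=3. Stack: []
LOAD_FAST u → push 3. Stack: [3]
RETURN_VALUE → return 3.

3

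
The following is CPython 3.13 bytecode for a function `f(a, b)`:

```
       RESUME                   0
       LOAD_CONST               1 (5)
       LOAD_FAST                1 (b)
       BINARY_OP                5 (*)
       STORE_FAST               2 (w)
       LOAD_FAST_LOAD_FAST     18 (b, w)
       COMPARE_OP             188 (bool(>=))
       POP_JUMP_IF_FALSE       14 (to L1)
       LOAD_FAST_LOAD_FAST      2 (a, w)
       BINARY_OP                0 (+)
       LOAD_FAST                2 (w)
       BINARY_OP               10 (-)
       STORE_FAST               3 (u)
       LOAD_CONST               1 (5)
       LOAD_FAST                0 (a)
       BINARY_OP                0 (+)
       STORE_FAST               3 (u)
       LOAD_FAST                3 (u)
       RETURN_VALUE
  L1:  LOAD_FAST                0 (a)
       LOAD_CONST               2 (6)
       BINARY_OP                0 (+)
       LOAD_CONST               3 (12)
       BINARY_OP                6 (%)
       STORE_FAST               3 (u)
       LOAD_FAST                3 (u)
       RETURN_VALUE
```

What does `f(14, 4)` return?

LOAD_CONST → push 5. Stack: [5]
LOAD_FAST b → push 4. Stack: [5, 4]
BINARY_OP * → 5 * 4 = 20. Stack: [20]
STORE_FAST w → w=20. Stack: []
LOAD_FAST_LOAD_FAST b,w → push 4,20. Stack: [4, 20]
COMPARE_OP bool(>=) → 4 vs 20 = False. Stack: [False]
POP_JUMP_IF_FALSE → pop False; jump. Stack: []
LOAD_FAST a → push 14. Stack: [14]
LOAD_CONST → push 6. Stack: [14, 6]
BINARY_OP + → 14 + 6 = 20. Stack: [20]
LOAD_CONST → push 12. Stack: [20, 12]
BINARY_OP % → 20 % 12 = 8. Stack: [8]
STORE_FAST u → u=8. Stack: []
LOAD_FAST u → push 8. Stack: [8]
RETURN_VALUE → return 8.

8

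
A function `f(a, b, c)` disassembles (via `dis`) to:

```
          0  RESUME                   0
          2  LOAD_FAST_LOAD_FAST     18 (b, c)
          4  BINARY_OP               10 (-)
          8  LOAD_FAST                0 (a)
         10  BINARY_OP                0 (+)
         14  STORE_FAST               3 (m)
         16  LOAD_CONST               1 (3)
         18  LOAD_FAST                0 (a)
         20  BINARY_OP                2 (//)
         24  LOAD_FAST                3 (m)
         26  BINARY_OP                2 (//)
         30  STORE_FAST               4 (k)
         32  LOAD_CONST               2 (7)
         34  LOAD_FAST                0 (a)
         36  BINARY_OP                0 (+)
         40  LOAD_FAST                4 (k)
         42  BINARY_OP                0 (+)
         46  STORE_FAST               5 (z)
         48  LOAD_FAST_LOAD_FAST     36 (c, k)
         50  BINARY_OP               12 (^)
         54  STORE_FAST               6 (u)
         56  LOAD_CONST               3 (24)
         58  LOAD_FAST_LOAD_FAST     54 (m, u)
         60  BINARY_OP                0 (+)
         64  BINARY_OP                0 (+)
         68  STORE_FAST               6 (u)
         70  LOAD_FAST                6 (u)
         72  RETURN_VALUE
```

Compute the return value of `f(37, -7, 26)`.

54

LOAD_FAST_LOAD_FAST b,c → push -7,26. Stack: [-7, 26]
BINARY_OP - → -7 - 26 = -33. Stack: [-33]
LOAD_FAST a → push 37. Stack: [-33, 37]
BINARY_OP + → -33 + 37 = 4. Stack: [4]
STORE_FAST m → m=4. Stack: []
LOAD_CONST → push 3. Stack: [3]
LOAD_FAST a → push 37. Stack: [3, 37]
BINARY_OP // → 3 // 37 = 0. Stack: [0]
LOAD_FAST m → push 4. Stack: [0, 4]
BINARY_OP // → 0 // 4 = 0. Stack: [0]
STORE_FAST k → k=0. Stack: []
LOAD_CONST → push 7. Stack: [7]
LOAD_FAST a → push 37. Stack: [7, 37]
BINARY_OP + → 7 + 37 = 44. Stack: [44]
LOAD_FAST k → push 0. Stack: [44, 0]
BINARY_OP + → 44 + 0 = 44. Stack: [44]
STORE_FAST z → z=44. Stack: []
LOAD_FAST_LOAD_FAST c,k → push 26,0. Stack: [26, 0]
BINARY_OP ^ → 26 ^ 0 = 26. Stack: [26]
STORE_FAST u → u=26. Stack: []
LOAD_CONST → push 24. Stack: [24]
LOAD_FAST_LOAD_FAST m,u → push 4,26. Stack: [24, 4, 26]
BINARY_OP + → 4 + 26 = 30. Stack: [24, 30]
BINARY_OP + → 24 + 30 = 54. Stack: [54]
STORE_FAST u → u=54. Stack: []
LOAD_FAST u → push 54. Stack: [54]
RETURN_VALUE → return 54.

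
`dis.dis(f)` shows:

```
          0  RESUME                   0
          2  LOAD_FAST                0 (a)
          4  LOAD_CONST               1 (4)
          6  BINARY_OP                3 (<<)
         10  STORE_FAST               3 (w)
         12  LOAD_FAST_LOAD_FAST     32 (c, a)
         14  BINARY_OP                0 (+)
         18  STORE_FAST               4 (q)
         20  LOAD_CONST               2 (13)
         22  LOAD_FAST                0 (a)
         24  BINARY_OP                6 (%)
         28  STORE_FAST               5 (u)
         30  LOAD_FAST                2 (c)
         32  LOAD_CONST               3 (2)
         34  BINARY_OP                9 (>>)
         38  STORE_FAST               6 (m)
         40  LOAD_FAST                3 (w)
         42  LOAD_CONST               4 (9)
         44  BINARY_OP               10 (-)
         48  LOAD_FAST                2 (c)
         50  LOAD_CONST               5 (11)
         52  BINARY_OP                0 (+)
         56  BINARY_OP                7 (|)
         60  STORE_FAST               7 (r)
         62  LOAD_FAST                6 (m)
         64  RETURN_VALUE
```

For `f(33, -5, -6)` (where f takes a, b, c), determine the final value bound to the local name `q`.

LOAD_FAST a → push 33. Stack: [33]
LOAD_CONST → push 4. Stack: [33, 4]
BINARY_OP << → 33 << 4 = 528. Stack: [528]
STORE_FAST w → w=528. Stack: []
LOAD_FAST_LOAD_FAST c,a → push -6,33. Stack: [-6, 33]
BINARY_OP + → -6 + 33 = 27. Stack: [27]
STORE_FAST q → q=27. Stack: []
LOAD_CONST → push 13. Stack: [13]
LOAD_FAST a → push 33. Stack: [13, 33]
BINARY_OP % → 13 % 33 = 13. Stack: [13]
STORE_FAST u → u=13. Stack: []
LOAD_FAST c → push -6. Stack: [-6]
LOAD_CONST → push 2. Stack: [-6, 2]
BINARY_OP >> → -6 >> 2 = -2. Stack: [-2]
STORE_FAST m → m=-2. Stack: []
LOAD_FAST w → push 528. Stack: [528]
LOAD_CONST → push 9. Stack: [528, 9]
BINARY_OP - → 528 - 9 = 519. Stack: [519]
LOAD_FAST c → push -6. Stack: [519, -6]
LOAD_CONST → push 11. Stack: [519, -6, 11]
BINARY_OP + → -6 + 11 = 5. Stack: [519, 5]
BINARY_OP | → 519 | 5 = 519. Stack: [519]
STORE_FAST r → r=519. Stack: []
LOAD_FAST m → push -2. Stack: [-2]
RETURN_VALUE → return -2.

27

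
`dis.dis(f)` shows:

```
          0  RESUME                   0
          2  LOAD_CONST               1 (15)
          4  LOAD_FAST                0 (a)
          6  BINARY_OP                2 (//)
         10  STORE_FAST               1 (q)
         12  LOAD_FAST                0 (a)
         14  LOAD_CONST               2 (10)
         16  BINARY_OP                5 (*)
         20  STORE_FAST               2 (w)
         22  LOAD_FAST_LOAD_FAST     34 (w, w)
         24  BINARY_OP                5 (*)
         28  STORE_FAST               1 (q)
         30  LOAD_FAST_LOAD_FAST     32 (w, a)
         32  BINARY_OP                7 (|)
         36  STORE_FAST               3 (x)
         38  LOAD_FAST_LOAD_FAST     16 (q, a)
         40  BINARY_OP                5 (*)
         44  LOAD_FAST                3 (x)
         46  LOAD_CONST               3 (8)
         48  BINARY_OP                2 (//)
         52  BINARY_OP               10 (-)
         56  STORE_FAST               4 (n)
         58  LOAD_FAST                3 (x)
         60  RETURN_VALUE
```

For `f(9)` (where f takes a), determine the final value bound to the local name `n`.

LOAD_CONST → push 15. Stack: [15]
LOAD_FAST a → push 9. Stack: [15, 9]
BINARY_OP // → 15 // 9 = 1. Stack: [1]
STORE_FAST q → q=1. Stack: []
LOAD_FAST a → push 9. Stack: [9]
LOAD_CONST → push 10. Stack: [9, 10]
BINARY_OP * → 9 * 10 = 90. Stack: [90]
STORE_FAST w → w=90. Stack: []
LOAD_FAST_LOAD_FAST w,w → push 90,90. Stack: [90, 90]
BINARY_OP * → 90 * 90 = 8100. Stack: [8100]
STORE_FAST q → q=8100. Stack: []
LOAD_FAST_LOAD_FAST w,a → push 90,9. Stack: [90, 9]
BINARY_OP | → 90 | 9 = 91. Stack: [91]
STORE_FAST x → x=91. Stack: []
LOAD_FAST_LOAD_FAST q,a → push 8100,9. Stack: [8100, 9]
BINARY_OP * → 8100 * 9 = 72900. Stack: [72900]
LOAD_FAST x → push 91. Stack: [72900, 91]
LOAD_CONST → push 8. Stack: [72900, 91, 8]
BINARY_OP // → 91 // 8 = 11. Stack: [72900, 11]
BINARY_OP - → 72900 - 11 = 72889. Stack: [72889]
STORE_FAST n → n=72889. Stack: []
LOAD_FAST x → push 91. Stack: [91]
RETURN_VALUE → return 91.

72889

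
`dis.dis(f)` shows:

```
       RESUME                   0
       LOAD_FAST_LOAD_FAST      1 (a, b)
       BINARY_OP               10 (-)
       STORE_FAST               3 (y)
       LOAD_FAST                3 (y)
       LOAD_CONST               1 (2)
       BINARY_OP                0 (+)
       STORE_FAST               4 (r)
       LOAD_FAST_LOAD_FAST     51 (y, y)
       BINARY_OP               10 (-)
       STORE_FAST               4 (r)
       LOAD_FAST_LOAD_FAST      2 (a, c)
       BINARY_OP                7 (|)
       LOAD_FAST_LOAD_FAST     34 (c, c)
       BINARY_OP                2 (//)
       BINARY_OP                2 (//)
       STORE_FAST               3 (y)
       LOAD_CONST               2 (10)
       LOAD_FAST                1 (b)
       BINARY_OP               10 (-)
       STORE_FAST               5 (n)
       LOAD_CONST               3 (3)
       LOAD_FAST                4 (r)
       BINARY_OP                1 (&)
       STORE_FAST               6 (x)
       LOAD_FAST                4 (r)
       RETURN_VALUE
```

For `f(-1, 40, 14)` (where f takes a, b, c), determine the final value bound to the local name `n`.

-30

LOAD_FAST_LOAD_FAST a,b → push -1,40. Stack: [-1, 40]
BINARY_OP - → -1 - 40 = -41. Stack: [-41]
STORE_FAST y → y=-41. Stack: []
LOAD_FAST y → push -41. Stack: [-41]
LOAD_CONST → push 2. Stack: [-41, 2]
BINARY_OP + → -41 + 2 = -39. Stack: [-39]
STORE_FAST r → r=-39. Stack: []
LOAD_FAST_LOAD_FAST y,y → push -41,-41. Stack: [-41, -41]
BINARY_OP - → -41 - -41 = 0. Stack: [0]
STORE_FAST r → r=0. Stack: []
LOAD_FAST_LOAD_FAST a,c → push -1,14. Stack: [-1, 14]
BINARY_OP | → -1 | 14 = -1. Stack: [-1]
LOAD_FAST_LOAD_FAST c,c → push 14,14. Stack: [-1, 14, 14]
BINARY_OP // → 14 // 14 = 1. Stack: [-1, 1]
BINARY_OP // → -1 // 1 = -1. Stack: [-1]
STORE_FAST y → y=-1. Stack: []
LOAD_CONST → push 10. Stack: [10]
LOAD_FAST b → push 40. Stack: [10, 40]
BINARY_OP - → 10 - 40 = -30. Stack: [-30]
STORE_FAST n → n=-30. Stack: []
LOAD_CONST → push 3. Stack: [3]
LOAD_FAST r → push 0. Stack: [3, 0]
BINARY_OP & → 3 & 0 = 0. Stack: [0]
STORE_FAST x → x=0. Stack: []
LOAD_FAST r → push 0. Stack: [0]
RETURN_VALUE → return 0.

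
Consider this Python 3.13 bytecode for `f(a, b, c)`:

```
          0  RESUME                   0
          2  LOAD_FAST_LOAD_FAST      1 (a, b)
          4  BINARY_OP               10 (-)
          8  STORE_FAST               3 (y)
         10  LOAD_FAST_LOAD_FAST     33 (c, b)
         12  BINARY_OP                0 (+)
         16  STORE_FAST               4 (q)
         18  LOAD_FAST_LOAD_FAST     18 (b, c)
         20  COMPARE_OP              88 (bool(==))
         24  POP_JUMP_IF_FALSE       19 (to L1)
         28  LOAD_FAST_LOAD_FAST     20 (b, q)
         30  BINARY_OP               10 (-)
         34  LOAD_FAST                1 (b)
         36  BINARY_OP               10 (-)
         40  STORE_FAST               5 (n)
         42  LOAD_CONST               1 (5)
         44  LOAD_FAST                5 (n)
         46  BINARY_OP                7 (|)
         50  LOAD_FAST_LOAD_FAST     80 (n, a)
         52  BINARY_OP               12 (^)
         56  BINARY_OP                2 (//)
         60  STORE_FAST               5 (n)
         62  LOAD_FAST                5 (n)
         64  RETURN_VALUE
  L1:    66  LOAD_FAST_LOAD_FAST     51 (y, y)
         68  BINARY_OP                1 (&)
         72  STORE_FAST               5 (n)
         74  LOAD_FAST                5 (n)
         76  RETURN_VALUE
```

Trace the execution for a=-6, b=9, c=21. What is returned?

-15

LOAD_FAST_LOAD_FAST a,b → push -6,9. Stack: [-6, 9]
BINARY_OP - → -6 - 9 = -15. Stack: [-15]
STORE_FAST y → y=-15. Stack: []
LOAD_FAST_LOAD_FAST c,b → push 21,9. Stack: [21, 9]
BINARY_OP + → 21 + 9 = 30. Stack: [30]
STORE_FAST q → q=30. Stack: []
LOAD_FAST_LOAD_FAST b,c → push 9,21. Stack: [9, 21]
COMPARE_OP bool(==) → 9 vs 21 = False. Stack: [False]
POP_JUMP_IF_FALSE → pop False; jump. Stack: []
LOAD_FAST_LOAD_FAST y,y → push -15,-15. Stack: [-15, -15]
BINARY_OP & → -15 & -15 = -15. Stack: [-15]
STORE_FAST n → n=-15. Stack: []
LOAD_FAST n → push -15. Stack: [-15]
RETURN_VALUE → return -15.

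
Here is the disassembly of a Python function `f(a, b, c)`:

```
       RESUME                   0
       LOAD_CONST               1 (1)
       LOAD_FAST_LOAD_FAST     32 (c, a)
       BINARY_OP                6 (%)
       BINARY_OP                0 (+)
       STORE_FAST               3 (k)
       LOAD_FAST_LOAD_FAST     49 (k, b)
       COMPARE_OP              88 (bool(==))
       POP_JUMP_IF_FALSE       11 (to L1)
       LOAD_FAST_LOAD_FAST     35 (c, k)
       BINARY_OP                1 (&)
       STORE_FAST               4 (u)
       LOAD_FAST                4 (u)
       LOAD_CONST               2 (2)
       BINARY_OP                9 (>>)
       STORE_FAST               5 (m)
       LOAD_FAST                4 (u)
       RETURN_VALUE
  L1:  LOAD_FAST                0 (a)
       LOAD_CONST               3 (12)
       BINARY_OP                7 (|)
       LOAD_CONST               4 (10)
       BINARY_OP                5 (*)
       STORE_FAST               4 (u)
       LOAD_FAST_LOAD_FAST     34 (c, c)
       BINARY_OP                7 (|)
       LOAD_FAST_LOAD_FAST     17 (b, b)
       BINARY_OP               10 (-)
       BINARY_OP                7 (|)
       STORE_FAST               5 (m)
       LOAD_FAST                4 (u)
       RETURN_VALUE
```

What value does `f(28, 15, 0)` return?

LOAD_CONST → push 1. Stack: [1]
LOAD_FAST_LOAD_FAST c,a → push 0,28. Stack: [1, 0, 28]
BINARY_OP % → 0 % 28 = 0. Stack: [1, 0]
BINARY_OP + → 1 + 0 = 1. Stack: [1]
STORE_FAST k → k=1. Stack: []
LOAD_FAST_LOAD_FAST k,b → push 1,15. Stack: [1, 15]
COMPARE_OP bool(==) → 1 vs 15 = False. Stack: [False]
POP_JUMP_IF_FALSE → pop False; jump. Stack: []
LOAD_FAST a → push 28. Stack: [28]
LOAD_CONST → push 12. Stack: [28, 12]
BINARY_OP | → 28 | 12 = 28. Stack: [28]
LOAD_CONST → push 10. Stack: [28, 10]
BINARY_OP * → 28 * 10 = 280. Stack: [280]
STORE_FAST u → u=280. Stack: []
LOAD_FAST_LOAD_FAST c,c → push 0,0. Stack: [0, 0]
BINARY_OP | → 0 | 0 = 0. Stack: [0]
LOAD_FAST_LOAD_FAST b,b → push 15,15. Stack: [0, 15, 15]
BINARY_OP - → 15 - 15 = 0. Stack: [0, 0]
BINARY_OP | → 0 | 0 = 0. Stack: [0]
STORE_FAST m → m=0. Stack: []
LOAD_FAST u → push 280. Stack: [280]
RETURN_VALUE → return 280.

280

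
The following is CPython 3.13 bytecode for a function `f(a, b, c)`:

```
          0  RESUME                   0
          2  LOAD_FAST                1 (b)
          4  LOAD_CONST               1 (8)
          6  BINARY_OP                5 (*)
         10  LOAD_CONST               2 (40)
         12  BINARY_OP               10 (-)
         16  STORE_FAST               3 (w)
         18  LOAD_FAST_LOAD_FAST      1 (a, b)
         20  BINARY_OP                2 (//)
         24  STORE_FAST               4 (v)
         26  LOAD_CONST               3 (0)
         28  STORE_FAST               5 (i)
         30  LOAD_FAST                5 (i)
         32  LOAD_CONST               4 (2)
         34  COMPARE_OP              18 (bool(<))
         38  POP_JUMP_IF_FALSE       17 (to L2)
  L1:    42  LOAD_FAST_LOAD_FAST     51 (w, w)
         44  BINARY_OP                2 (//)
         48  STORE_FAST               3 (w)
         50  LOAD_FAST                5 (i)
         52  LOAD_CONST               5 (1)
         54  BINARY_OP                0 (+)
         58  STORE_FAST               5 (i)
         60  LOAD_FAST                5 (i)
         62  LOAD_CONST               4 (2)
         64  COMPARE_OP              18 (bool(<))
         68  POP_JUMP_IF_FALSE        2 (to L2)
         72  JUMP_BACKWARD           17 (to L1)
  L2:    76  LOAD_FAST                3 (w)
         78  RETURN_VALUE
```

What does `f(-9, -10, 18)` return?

1

LOAD_FAST b → push -10. Stack: [-10]
LOAD_CONST → push 8. Stack: [-10, 8]
BINARY_OP * → -10 * 8 = -80. Stack: [-80]
LOAD_CONST → push 40. Stack: [-80, 40]
BINARY_OP - → -80 - 40 = -120. Stack: [-120]
STORE_FAST w → w=-120. Stack: []
LOAD_FAST_LOAD_FAST a,b → push -9,-10. Stack: [-9, -10]
BINARY_OP // → -9 // -10 = 0. Stack: [0]
STORE_FAST v → v=0. Stack: []
LOAD_CONST → push 0. Stack: [0]
STORE_FAST i → i=0. Stack: []
LOAD_FAST i → push 0. Stack: [0]
LOAD_CONST → push 2. Stack: [0, 2]
COMPARE_OP bool(<) → 0 vs 2 = True. Stack: [True]
POP_JUMP_IF_FALSE → pop True; no jump. Stack: []
LOAD_FAST_LOAD_FAST w,w → push -120,-120. Stack: [-120, -120]
BINARY_OP // → -120 // -120 = 1. Stack: [1]
STORE_FAST w → w=1. Stack: []
LOAD_FAST i → push 0. Stack: [0]
LOAD_CONST → push 1. Stack: [0, 1]
BINARY_OP + → 0 + 1 = 1. Stack: [1]
STORE_FAST i → i=1. Stack: []
LOAD_FAST i → push 1. Stack: [1]
LOAD_CONST → push 2. Stack: [1, 2]
COMPARE_OP bool(<) → 1 vs 2 = True. Stack: [True]
POP_JUMP_IF_FALSE → pop True; no jump. Stack: []
LOAD_FAST_LOAD_FAST w,w → push 1,1. Stack: [1, 1]
BINARY_OP // → 1 // 1 = 1. Stack: [1]
STORE_FAST w → w=1. Stack: []
LOAD_FAST i → push 1. Stack: [1]
LOAD_CONST → push 1. Stack: [1, 1]
BINARY_OP + → 1 + 1 = 2. Stack: [2]
STORE_FAST i → i=2. Stack: []
LOAD_FAST i → push 2. Stack: [2]
LOAD_CONST → push 2. Stack: [2, 2]
COMPARE_OP bool(<) → 2 vs 2 = False. Stack: [False]
POP_JUMP_IF_FALSE → pop False; jump. Stack: []
LOAD_FAST w → push 1. Stack: [1]
RETURN_VALUE → return 1.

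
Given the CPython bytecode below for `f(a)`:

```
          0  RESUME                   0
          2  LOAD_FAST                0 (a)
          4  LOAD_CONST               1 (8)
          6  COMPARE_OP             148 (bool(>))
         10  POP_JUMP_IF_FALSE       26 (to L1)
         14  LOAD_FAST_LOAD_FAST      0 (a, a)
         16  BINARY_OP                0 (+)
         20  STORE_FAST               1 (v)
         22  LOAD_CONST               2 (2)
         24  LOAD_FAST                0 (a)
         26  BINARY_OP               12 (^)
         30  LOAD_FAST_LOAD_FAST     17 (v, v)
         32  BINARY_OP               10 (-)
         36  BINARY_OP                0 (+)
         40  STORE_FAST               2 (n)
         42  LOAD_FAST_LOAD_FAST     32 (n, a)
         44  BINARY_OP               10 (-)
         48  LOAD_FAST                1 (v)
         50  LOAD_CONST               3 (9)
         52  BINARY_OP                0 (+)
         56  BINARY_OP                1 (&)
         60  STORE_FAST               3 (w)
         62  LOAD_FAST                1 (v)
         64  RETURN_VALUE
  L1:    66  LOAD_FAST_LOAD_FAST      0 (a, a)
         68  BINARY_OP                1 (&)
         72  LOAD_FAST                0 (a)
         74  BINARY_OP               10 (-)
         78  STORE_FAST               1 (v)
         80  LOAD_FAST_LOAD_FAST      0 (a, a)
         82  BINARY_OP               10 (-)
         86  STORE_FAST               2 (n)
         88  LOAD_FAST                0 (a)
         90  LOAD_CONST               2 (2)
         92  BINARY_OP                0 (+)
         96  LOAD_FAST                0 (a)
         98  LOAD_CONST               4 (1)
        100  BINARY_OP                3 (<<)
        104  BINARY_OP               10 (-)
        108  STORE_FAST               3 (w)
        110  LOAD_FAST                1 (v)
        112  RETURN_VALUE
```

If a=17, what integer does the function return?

34

LOAD_FAST a → push 17. Stack: [17]
LOAD_CONST → push 8. Stack: [17, 8]
COMPARE_OP bool(>) → 17 vs 8 = True. Stack: [True]
POP_JUMP_IF_FALSE → pop True; no jump. Stack: []
LOAD_FAST_LOAD_FAST a,a → push 17,17. Stack: [17, 17]
BINARY_OP + → 17 + 17 = 34. Stack: [34]
STORE_FAST v → v=34. Stack: []
LOAD_CONST → push 2. Stack: [2]
LOAD_FAST a → push 17. Stack: [2, 17]
BINARY_OP ^ → 2 ^ 17 = 19. Stack: [19]
LOAD_FAST_LOAD_FAST v,v → push 34,34. Stack: [19, 34, 34]
BINARY_OP - → 34 - 34 = 0. Stack: [19, 0]
BINARY_OP + → 19 + 0 = 19. Stack: [19]
STORE_FAST n → n=19. Stack: []
LOAD_FAST_LOAD_FAST n,a → push 19,17. Stack: [19, 17]
BINARY_OP - → 19 - 17 = 2. Stack: [2]
LOAD_FAST v → push 34. Stack: [2, 34]
LOAD_CONST → push 9. Stack: [2, 34, 9]
BINARY_OP + → 34 + 9 = 43. Stack: [2, 43]
BINARY_OP & → 2 & 43 = 2. Stack: [2]
STORE_FAST w → w=2. Stack: []
LOAD_FAST v → push 34. Stack: [34]
RETURN_VALUE → return 34.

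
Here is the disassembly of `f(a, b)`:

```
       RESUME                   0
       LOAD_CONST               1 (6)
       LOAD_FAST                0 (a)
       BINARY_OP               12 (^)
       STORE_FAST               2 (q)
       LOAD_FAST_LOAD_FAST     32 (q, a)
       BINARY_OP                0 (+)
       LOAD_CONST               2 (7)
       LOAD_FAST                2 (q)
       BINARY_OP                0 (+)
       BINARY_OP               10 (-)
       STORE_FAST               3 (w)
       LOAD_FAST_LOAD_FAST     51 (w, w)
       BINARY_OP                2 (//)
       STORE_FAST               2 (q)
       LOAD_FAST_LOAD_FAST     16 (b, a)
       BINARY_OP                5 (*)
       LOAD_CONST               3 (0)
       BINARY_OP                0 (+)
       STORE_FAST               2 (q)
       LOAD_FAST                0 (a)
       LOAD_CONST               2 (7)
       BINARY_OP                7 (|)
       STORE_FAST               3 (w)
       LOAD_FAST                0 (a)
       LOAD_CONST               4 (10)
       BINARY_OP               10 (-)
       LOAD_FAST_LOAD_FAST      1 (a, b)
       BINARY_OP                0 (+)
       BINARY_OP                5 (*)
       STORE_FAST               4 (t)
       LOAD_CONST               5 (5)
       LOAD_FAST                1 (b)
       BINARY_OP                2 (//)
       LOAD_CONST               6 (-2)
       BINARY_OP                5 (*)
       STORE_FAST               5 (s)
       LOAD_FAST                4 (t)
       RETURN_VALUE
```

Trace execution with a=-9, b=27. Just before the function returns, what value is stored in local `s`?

0

LOAD_CONST → push 6. Stack: [6]
LOAD_FAST a → push -9. Stack: [6, -9]
BINARY_OP ^ → 6 ^ -9 = -15. Stack: [-15]
STORE_FAST q → q=-15. Stack: []
LOAD_FAST_LOAD_FAST q,a → push -15,-9. Stack: [-15, -9]
BINARY_OP + → -15 + -9 = -24. Stack: [-24]
LOAD_CONST → push 7. Stack: [-24, 7]
LOAD_FAST q → push -15. Stack: [-24, 7, -15]
BINARY_OP + → 7 + -15 = -8. Stack: [-24, -8]
BINARY_OP - → -24 - -8 = -16. Stack: [-16]
STORE_FAST w → w=-16. Stack: []
LOAD_FAST_LOAD_FAST w,w → push -16,-16. Stack: [-16, -16]
BINARY_OP // → -16 // -16 = 1. Stack: [1]
STORE_FAST q → q=1. Stack: []
LOAD_FAST_LOAD_FAST b,a → push 27,-9. Stack: [27, -9]
BINARY_OP * → 27 * -9 = -243. Stack: [-243]
LOAD_CONST → push 0. Stack: [-243, 0]
BINARY_OP + → -243 + 0 = -243. Stack: [-243]
STORE_FAST q → q=-243. Stack: []
LOAD_FAST a → push -9. Stack: [-9]
LOAD_CONST → push 7. Stack: [-9, 7]
BINARY_OP | → -9 | 7 = -9. Stack: [-9]
STORE_FAST w → w=-9. Stack: []
LOAD_FAST a → push -9. Stack: [-9]
LOAD_CONST → push 10. Stack: [-9, 10]
BINARY_OP - → -9 - 10 = -19. Stack: [-19]
LOAD_FAST_LOAD_FAST a,b → push -9,27. Stack: [-19, -9, 27]
BINARY_OP + → -9 + 27 = 18. Stack: [-19, 18]
BINARY_OP * → -19 * 18 = -342. Stack: [-342]
STORE_FAST t → t=-342. Stack: []
LOAD_CONST → push 5. Stack: [5]
LOAD_FAST b → push 27. Stack: [5, 27]
BINARY_OP // → 5 // 27 = 0. Stack: [0]
LOAD_CONST → push -2. Stack: [0, -2]
BINARY_OP * → 0 * -2 = 0. Stack: [0]
STORE_FAST s → s=0. Stack: []
LOAD_FAST t → push -342. Stack: [-342]
RETURN_VALUE → return -342.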